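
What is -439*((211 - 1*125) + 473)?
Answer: -245401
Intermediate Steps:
-439*((211 - 1*125) + 473) = -439*((211 - 125) + 473) = -439*(86 + 473) = -439*559 = -245401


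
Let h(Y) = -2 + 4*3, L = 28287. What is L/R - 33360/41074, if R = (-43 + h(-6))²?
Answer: 5684501/225907 ≈ 25.163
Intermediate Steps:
h(Y) = 10 (h(Y) = -2 + 12 = 10)
R = 1089 (R = (-43 + 10)² = (-33)² = 1089)
L/R - 33360/41074 = 28287/1089 - 33360/41074 = 28287*(1/1089) - 33360*1/41074 = 3143/121 - 16680/20537 = 5684501/225907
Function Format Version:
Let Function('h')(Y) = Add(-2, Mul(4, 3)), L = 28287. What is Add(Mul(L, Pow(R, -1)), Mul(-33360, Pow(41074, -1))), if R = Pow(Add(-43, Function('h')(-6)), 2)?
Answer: Rational(5684501, 225907) ≈ 25.163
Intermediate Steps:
Function('h')(Y) = 10 (Function('h')(Y) = Add(-2, 12) = 10)
R = 1089 (R = Pow(Add(-43, 10), 2) = Pow(-33, 2) = 1089)
Add(Mul(L, Pow(R, -1)), Mul(-33360, Pow(41074, -1))) = Add(Mul(28287, Pow(1089, -1)), Mul(-33360, Pow(41074, -1))) = Add(Mul(28287, Rational(1, 1089)), Mul(-33360, Rational(1, 41074))) = Add(Rational(3143, 121), Rational(-16680, 20537)) = Rational(5684501, 225907)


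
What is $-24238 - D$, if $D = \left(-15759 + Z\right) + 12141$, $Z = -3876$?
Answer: $-16744$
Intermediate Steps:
$D = -7494$ ($D = \left(-15759 - 3876\right) + 12141 = -19635 + 12141 = -7494$)
$-24238 - D = -24238 - -7494 = -24238 + 7494 = -16744$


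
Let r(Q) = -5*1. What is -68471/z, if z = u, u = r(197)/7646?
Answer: 523529266/5 ≈ 1.0471e+8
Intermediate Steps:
r(Q) = -5
u = -5/7646 ≈ -0.00065394
z = -5/7646 ≈ -0.00065394
-68471/z = -68471/(-5/7646) = -68471*(-7646/5) = 523529266/5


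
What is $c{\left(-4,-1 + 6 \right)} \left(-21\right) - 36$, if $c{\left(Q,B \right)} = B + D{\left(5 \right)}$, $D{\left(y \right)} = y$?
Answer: $-246$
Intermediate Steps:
$c{\left(Q,B \right)} = 5 + B$ ($c{\left(Q,B \right)} = B + 5 = 5 + B$)
$c{\left(-4,-1 + 6 \right)} \left(-21\right) - 36 = \left(5 + \left(-1 + 6\right)\right) \left(-21\right) - 36 = \left(5 + 5\right) \left(-21\right) - 36 = 10 \left(-21\right) - 36 = -210 - 36 = -246$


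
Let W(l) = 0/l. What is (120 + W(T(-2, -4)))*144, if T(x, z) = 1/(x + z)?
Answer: 17280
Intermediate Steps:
W(l) = 0
(120 + W(T(-2, -4)))*144 = (120 + 0)*144 = 120*144 = 17280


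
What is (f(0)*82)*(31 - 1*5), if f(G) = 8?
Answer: 17056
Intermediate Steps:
(f(0)*82)*(31 - 1*5) = (8*82)*(31 - 1*5) = 656*(31 - 5) = 656*26 = 17056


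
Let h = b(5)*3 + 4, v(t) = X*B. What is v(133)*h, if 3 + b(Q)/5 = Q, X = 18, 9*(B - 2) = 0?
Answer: 1224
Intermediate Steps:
B = 2 (B = 2 + (⅑)*0 = 2 + 0 = 2)
b(Q) = -15 + 5*Q
v(t) = 36 (v(t) = 18*2 = 36)
h = 34 (h = (-15 + 5*5)*3 + 4 = (-15 + 25)*3 + 4 = 10*3 + 4 = 30 + 4 = 34)
v(133)*h = 36*34 = 1224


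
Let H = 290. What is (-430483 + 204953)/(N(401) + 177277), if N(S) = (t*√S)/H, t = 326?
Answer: -420303225027625/330377748511528 + 2665200775*√401/330377748511528 ≈ -1.2720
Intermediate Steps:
N(S) = 163*√S/145 (N(S) = (326*√S)/290 = (326*√S)*(1/290) = 163*√S/145)
(-430483 + 204953)/(N(401) + 177277) = (-430483 + 204953)/(163*√401/145 + 177277) = -225530/(177277 + 163*√401/145)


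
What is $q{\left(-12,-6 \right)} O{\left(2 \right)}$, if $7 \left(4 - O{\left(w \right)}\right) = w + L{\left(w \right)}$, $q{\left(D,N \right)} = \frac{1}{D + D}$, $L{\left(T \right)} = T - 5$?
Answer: $- \frac{29}{168} \approx -0.17262$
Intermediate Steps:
$L{\left(T \right)} = -5 + T$
$q{\left(D,N \right)} = \frac{1}{2 D}$
$O{\left(w \right)} = \frac{33}{7} - \frac{2 w}{7}$ ($O{\left(w \right)} = 4 - \frac{w + \left(-5 + w\right)}{7} = 4 - \frac{-5 + 2 w}{7} = 4 - \left(- \frac{5}{7} + \frac{2 w}{7}\right) = \frac{33}{7} - \frac{2 w}{7}$)
$q{\left(-12,-6 \right)} O{\left(2 \right)} = \frac{1}{2 \left(-12\right)} \left(\frac{33}{7} - \frac{4}{7}\right) = \frac{1}{2} \left(- \frac{1}{12}\right) \left(\frac{33}{7} - \frac{4}{7}\right) = \left(- \frac{1}{24}\right) \frac{29}{7} = - \frac{29}{168}$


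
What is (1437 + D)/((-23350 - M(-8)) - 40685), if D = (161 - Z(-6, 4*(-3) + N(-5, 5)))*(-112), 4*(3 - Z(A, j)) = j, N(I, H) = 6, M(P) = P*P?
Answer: 16091/64099 ≈ 0.25103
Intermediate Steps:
M(P) = P²
Z(A, j) = 3 - j/4
D = -17528 (D = (161 - (3 - (4*(-3) + 6)/4))*(-112) = (161 - (3 - (-12 + 6)/4))*(-112) = (161 - (3 - ¼*(-6)))*(-112) = (161 - (3 + 3/2))*(-112) = (161 - 1*9/2)*(-112) = (161 - 9/2)*(-112) = (313/2)*(-112) = -17528)
(1437 + D)/((-23350 - M(-8)) - 40685) = (1437 - 17528)/((-23350 - 1*(-8)²) - 40685) = -16091/((-23350 - 1*64) - 40685) = -16091/((-23350 - 64) - 40685) = -16091/(-23414 - 40685) = -16091/(-64099) = -16091*(-1/64099) = 16091/64099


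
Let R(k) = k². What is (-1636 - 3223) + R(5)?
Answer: -4834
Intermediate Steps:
(-1636 - 3223) + R(5) = (-1636 - 3223) + 5² = -4859 + 25 = -4834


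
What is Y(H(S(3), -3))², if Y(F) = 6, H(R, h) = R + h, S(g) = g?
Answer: 36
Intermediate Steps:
Y(H(S(3), -3))² = 6² = 36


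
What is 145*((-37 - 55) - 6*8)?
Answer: -20300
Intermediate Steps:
145*((-37 - 55) - 6*8) = 145*(-92 - 48) = 145*(-140) = -20300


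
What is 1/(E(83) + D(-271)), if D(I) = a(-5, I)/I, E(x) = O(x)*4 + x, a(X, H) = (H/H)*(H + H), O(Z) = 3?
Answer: 1/97 ≈ 0.010309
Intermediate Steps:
a(X, H) = 2*H (a(X, H) = 1*(2*H) = 2*H)
E(x) = 12 + x (E(x) = 3*4 + x = 12 + x)
D(I) = 2 (D(I) = (2*I)/I = 2)
1/(E(83) + D(-271)) = 1/((12 + 83) + 2) = 1/(95 + 2) = 1/97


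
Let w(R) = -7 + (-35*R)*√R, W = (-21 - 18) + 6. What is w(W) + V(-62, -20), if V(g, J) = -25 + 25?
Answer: -7 + 1155*I*√33 ≈ -7.0 + 6635.0*I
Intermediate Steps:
V(g, J) = 0
W = -33 (W = -39 + 6 = -33)
w(R) = -7 - 35*R^(3/2)
w(W) + V(-62, -20) = (-7 - (-1155)*I*√33) + 0 = (-7 + 1155*I*√33) + 0 = -7 + 1155*I*√33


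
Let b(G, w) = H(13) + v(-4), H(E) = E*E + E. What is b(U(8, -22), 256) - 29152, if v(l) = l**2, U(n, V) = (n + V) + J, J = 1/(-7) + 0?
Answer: -28954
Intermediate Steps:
J = -1/7 (J = -1/7 + 0 = -1/7 ≈ -0.14286)
H(E) = E + E**2 (H(E) = E**2 + E = E + E**2)
U(n, V) = -1/7 + V + n (U(n, V) = (n + V) - 1/7 = (V + n) - 1/7 = -1/7 + V + n)
b(G, w) = 198 (b(G, w) = 13*(1 + 13) + (-4)**2 = 13*14 + 16 = 182 + 16 = 198)
b(U(8, -22), 256) - 29152 = 198 - 29152 = -28954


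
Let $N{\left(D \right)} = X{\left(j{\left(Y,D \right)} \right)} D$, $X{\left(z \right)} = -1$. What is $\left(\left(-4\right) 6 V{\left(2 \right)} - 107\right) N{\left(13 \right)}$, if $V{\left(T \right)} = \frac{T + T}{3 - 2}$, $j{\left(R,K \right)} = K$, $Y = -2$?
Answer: $2639$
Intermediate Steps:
$V{\left(T \right)} = 2 T$ ($V{\left(T \right)} = \frac{2 T}{1} = 2 T 1 = 2 T$)
$N{\left(D \right)} = - D$
$\left(\left(-4\right) 6 V{\left(2 \right)} - 107\right) N{\left(13 \right)} = \left(\left(-4\right) 6 \cdot 2 \cdot 2 - 107\right) \left(\left(-1\right) 13\right) = \left(\left(-24\right) 4 - 107\right) \left(-13\right) = \left(-96 - 107\right) \left(-13\right) = \left(-203\right) \left(-13\right) = 2639$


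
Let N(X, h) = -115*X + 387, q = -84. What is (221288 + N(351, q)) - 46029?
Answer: 135281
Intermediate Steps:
N(X, h) = 387 - 115*X
(221288 + N(351, q)) - 46029 = (221288 + (387 - 115*351)) - 46029 = (221288 + (387 - 40365)) - 46029 = (221288 - 39978) - 46029 = 181310 - 46029 = 135281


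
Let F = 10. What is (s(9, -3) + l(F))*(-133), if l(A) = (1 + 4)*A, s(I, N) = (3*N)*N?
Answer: -10241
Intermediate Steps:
s(I, N) = 3*N**2
l(A) = 5*A
(s(9, -3) + l(F))*(-133) = (3*(-3)**2 + 5*10)*(-133) = (3*9 + 50)*(-133) = (27 + 50)*(-133) = 77*(-133) = -10241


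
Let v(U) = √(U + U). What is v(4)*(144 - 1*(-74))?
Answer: 436*√2 ≈ 616.60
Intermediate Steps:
v(U) = √2*√U (v(U) = √(2*U) = √2*√U)
v(4)*(144 - 1*(-74)) = (√2*√4)*(144 - 1*(-74)) = (√2*2)*(144 + 74) = (2*√2)*218 = 436*√2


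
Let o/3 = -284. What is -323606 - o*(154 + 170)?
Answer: -47558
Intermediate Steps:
o = -852 (o = 3*(-284) = -852)
-323606 - o*(154 + 170) = -323606 - (-852)*(154 + 170) = -323606 - (-852)*324 = -323606 - 1*(-276048) = -323606 + 276048 = -47558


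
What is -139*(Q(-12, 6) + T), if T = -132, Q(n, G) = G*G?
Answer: 13344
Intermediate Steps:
Q(n, G) = G**2
-139*(Q(-12, 6) + T) = -139*(6**2 - 132) = -139*(36 - 132) = -139*(-96) = 13344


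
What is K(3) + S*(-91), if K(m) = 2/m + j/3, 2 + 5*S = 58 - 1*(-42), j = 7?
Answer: -8903/5 ≈ -1780.6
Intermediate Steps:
S = 98/5 (S = -2/5 + (58 - 1*(-42))/5 = -2/5 + (58 + 42)/5 = -2/5 + (1/5)*100 = -2/5 + 20 = 98/5 ≈ 19.600)
K(m) = 7/3 + 2/m (K(m) = 2/m + 7/3 = 7/3 + 2/m)
K(3) + S*(-91) = (7/3 + 2/3) + (98/5)*(-91) = (7/3 + 2*(1/3)) - 8918/5 = (7/3 + 2/3) - 8918/5 = 3 - 8918/5 = -8903/5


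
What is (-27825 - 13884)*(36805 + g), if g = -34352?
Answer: -102312177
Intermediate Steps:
(-27825 - 13884)*(36805 + g) = (-27825 - 13884)*(36805 - 34352) = -41709*2453 = -102312177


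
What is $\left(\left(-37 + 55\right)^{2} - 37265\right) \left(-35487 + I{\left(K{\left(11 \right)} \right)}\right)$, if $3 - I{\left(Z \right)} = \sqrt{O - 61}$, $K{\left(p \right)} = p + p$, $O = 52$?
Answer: $1310814444 + 110823 i \approx 1.3108 \cdot 10^{9} + 1.1082 \cdot 10^{5} i$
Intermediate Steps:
$K{\left(p \right)} = 2 p$
$I{\left(Z \right)} = 3 - 3 i$ ($I{\left(Z \right)} = 3 - \sqrt{52 - 61} = 3 - \sqrt{-9} = 3 - 3 i$)
$\left(\left(-37 + 55\right)^{2} - 37265\right) \left(-35487 + I{\left(K{\left(11 \right)} \right)}\right) = \left(\left(-37 + 55\right)^{2} - 37265\right) \left(-35487 + \left(3 - 3 i\right)\right) = \left(18^{2} - 37265\right) \left(-35484 - 3 i\right) = \left(324 - 37265\right) \left(-35484 - 3 i\right) = - 36941 \left(-35484 - 3 i\right) = 1310814444 + 110823 i$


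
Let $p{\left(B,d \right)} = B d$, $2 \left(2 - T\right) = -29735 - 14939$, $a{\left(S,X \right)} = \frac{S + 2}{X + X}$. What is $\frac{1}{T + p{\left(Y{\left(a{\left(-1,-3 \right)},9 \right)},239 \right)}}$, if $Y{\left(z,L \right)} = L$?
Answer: $\frac{1}{24490} \approx 4.0833 \cdot 10^{-5}$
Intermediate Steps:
$a{\left(S,X \right)} = \frac{2 + S}{2 X}$
$T = 22339$ ($T = 2 - \frac{-29735 - 14939}{2} = 2 - -22337 = 2 + 22337 = 22339$)
$\frac{1}{T + p{\left(Y{\left(a{\left(-1,-3 \right)},9 \right)},239 \right)}} = \frac{1}{22339 + 9 \cdot 239} = \frac{1}{22339 + 2151} = \frac{1}{24490}$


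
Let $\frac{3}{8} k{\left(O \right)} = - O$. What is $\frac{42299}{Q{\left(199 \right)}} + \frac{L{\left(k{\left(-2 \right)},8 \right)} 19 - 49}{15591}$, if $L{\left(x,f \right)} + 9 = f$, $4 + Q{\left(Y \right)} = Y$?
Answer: $\frac{219823483}{1013415} \approx 216.91$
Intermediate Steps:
$Q{\left(Y \right)} = -4 + Y$
$k{\left(O \right)} = - \frac{8 O}{3}$ ($k{\left(O \right)} = \frac{8 \left(- O\right)}{3} = - \frac{8 O}{3}$)
$L{\left(x,f \right)} = -9 + f$
$\frac{42299}{Q{\left(199 \right)}} + \frac{L{\left(k{\left(-2 \right)},8 \right)} 19 - 49}{15591} = \frac{42299}{-4 + 199} + \frac{\left(-9 + 8\right) 19 - 49}{15591} = \frac{42299}{195} + \left(\left(-1\right) 19 - 49\right) \frac{1}{15591} = 42299 \cdot \frac{1}{195} + \left(-19 - 49\right) \frac{1}{15591} = \frac{42299}{195} - \frac{68}{15591} = \frac{219823483}{1013415}$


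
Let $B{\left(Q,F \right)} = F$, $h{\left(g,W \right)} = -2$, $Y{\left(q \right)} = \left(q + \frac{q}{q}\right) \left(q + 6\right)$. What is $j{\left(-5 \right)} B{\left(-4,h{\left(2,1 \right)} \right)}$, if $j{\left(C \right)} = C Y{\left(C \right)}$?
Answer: $-40$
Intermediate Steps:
$Y{\left(q \right)} = \left(1 + q\right) \left(6 + q\right)$ ($Y{\left(q \right)} = \left(q + 1\right) \left(6 + q\right) = \left(1 + q\right) \left(6 + q\right)$)
$j{\left(C \right)} = C \left(6 + C^{2} + 7 C\right)$
$j{\left(-5 \right)} B{\left(-4,h{\left(2,1 \right)} \right)} = - 5 \left(6 + \left(-5\right)^{2} + 7 \left(-5\right)\right) \left(-2\right) = - 5 \left(6 + 25 - 35\right) \left(-2\right) = \left(-5\right) \left(-4\right) \left(-2\right) = 20 \left(-2\right) = -40$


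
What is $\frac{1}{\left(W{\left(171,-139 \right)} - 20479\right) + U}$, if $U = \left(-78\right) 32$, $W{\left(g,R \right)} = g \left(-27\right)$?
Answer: $- \frac{1}{27592} \approx -3.6242 \cdot 10^{-5}$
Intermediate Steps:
$W{\left(g,R \right)} = - 27 g$
$U = -2496$
$\frac{1}{\left(W{\left(171,-139 \right)} - 20479\right) + U} = \frac{1}{\left(\left(-27\right) 171 - 20479\right) - 2496} = \frac{1}{\left(-4617 - 20479\right) - 2496} = \frac{1}{-25096 - 2496} = \frac{1}{-27592} = - \frac{1}{27592}$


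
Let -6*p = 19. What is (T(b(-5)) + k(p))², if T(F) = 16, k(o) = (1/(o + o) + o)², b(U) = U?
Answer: 123606386929/168896016 ≈ 731.85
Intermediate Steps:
p = -19/6 (p = -⅙*19 = -19/6 ≈ -3.1667)
k(o) = (o + 1/(2*o))² (k(o) = (1/(2*o) + o)² = (o + 1/(2*o))²)
(T(b(-5)) + k(p))² = (16 + (1 + 2*(-19/6)²)²/(4*(-19/6)²))² = (16 + (¼)*(36/361)*(1 + 2*(361/36))²)² = (16 + (¼)*(36/361)*(1 + 361/18)²)² = (16 + (¼)*(36/361)*(379/18)²)² = (16 + (¼)*(36/361)*(143641/324))² = (16 + 143641/12996)² = (351577/12996)² = 123606386929/168896016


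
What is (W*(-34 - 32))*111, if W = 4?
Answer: -29304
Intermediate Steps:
(W*(-34 - 32))*111 = (4*(-34 - 32))*111 = (4*(-66))*111 = -264*111 = -29304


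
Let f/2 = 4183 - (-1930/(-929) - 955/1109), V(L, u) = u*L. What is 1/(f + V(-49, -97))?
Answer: 1030261/13513487709 ≈ 7.6239e-5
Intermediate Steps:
V(L, u) = L*u
f = 8616657176/1030261 (f = 2*(4183 - (-1930/(-929) - 955/1109)) = 2*(4183 - (-1930*(-1/929) - 955*1/1109)) = 2*(4183 - (1930/929 - 955/1109)) = 2*(4183 - 1*1253175/1030261) = 2*(4183 - 1253175/1030261) = 2*(4308328588/1030261) = 8616657176/1030261 ≈ 8363.6)
1/(f + V(-49, -97)) = 1/(8616657176/1030261 - 49*(-97)) = 1/(8616657176/1030261 + 4753) = 1/(13513487709/1030261) = 1030261/13513487709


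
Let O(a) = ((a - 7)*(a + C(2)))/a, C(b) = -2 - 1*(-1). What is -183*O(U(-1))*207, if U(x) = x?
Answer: 606096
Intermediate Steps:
C(b) = -1 (C(b) = -2 + 1 = -1)
O(a) = (-1 + a)*(-7 + a)/a (O(a) = ((a - 7)*(a - 1))/a = ((-7 + a)*(-1 + a))/a = ((-1 + a)*(-7 + a))/a = (-1 + a)*(-7 + a)/a)
-183*O(U(-1))*207 = -183*(-8 - 1 + 7/(-1))*207 = -183*(-8 - 1 + 7*(-1))*207 = -183*(-8 - 1 - 7)*207 = -183*(-16)*207 = 2928*207 = 606096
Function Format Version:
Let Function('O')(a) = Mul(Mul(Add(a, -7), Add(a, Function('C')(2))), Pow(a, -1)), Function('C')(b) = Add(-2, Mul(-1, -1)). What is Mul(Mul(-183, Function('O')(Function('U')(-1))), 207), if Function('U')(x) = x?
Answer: 606096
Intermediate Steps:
Function('C')(b) = -1 (Function('C')(b) = Add(-2, 1) = -1)
Function('O')(a) = Mul(Pow(a, -1), Add(-1, a), Add(-7, a)) (Function('O')(a) = Mul(Mul(Add(a, -7), Add(a, -1)), Pow(a, -1)) = Mul(Mul(Add(-7, a), Add(-1, a)), Pow(a, -1)) = Mul(Mul(Add(-1, a), Add(-7, a)), Pow(a, -1)) = Mul(Pow(a, -1), Add(-1, a), Add(-7, a)))
Mul(Mul(-183, Function('O')(Function('U')(-1))), 207) = Mul(Mul(-183, Add(-8, -1, Mul(7, Pow(-1, -1)))), 207) = Mul(Mul(-183, Add(-8, -1, Mul(7, -1))), 207) = Mul(Mul(-183, Add(-8, -1, -7)), 207) = Mul(Mul(-183, -16), 207) = Mul(2928, 207) = 606096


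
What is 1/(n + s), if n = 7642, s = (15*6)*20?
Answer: 1/9442 ≈ 0.00010591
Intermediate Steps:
s = 1800 (s = 90*20 = 1800)
1/(n + s) = 1/(7642 + 1800) = 1/9442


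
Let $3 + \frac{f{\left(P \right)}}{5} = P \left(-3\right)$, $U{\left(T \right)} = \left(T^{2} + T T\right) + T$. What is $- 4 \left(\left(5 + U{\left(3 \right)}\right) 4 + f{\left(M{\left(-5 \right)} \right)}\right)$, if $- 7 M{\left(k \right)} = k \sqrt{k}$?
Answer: $-356 + \frac{300 i \sqrt{5}}{7} \approx -356.0 + 95.832 i$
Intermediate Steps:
$M{\left(k \right)} = - \frac{k^{\frac{3}{2}}}{7}$ ($M{\left(k \right)} = - \frac{k \sqrt{k}}{7} = - \frac{k^{\frac{3}{2}}}{7}$)
$U{\left(T \right)} = T + 2 T^{2}$ ($U{\left(T \right)} = \left(T^{2} + T^{2}\right) + T = 2 T^{2} + T = T + 2 T^{2}$)
$f{\left(P \right)} = -15 - 15 P$ ($f{\left(P \right)} = -15 + 5 P \left(-3\right) = -15 + 5 \left(- 3 P\right) = -15 - 15 P$)
$- 4 \left(\left(5 + U{\left(3 \right)}\right) 4 + f{\left(M{\left(-5 \right)} \right)}\right) = - 4 \left(\left(5 + 3 \left(1 + 2 \cdot 3\right)\right) 4 - \left(15 + 15 \left(- \frac{\left(-5\right)^{\frac{3}{2}}}{7}\right)\right)\right) = - 4 \left(\left(5 + 3 \left(1 + 6\right)\right) 4 - \left(15 + 15 \left(- \frac{\left(-5\right) i \sqrt{5}}{7}\right)\right)\right) = - 4 \left(\left(5 + 3 \cdot 7\right) 4 - \left(15 + 15 \frac{5 i \sqrt{5}}{7}\right)\right) = - 4 \left(\left(5 + 21\right) 4 - \left(15 + \frac{75 i \sqrt{5}}{7}\right)\right) = - 4 \left(26 \cdot 4 - \left(15 + \frac{75 i \sqrt{5}}{7}\right)\right) = - 4 \left(104 - \left(15 + \frac{75 i \sqrt{5}}{7}\right)\right) = - 4 \left(89 - \frac{75 i \sqrt{5}}{7}\right) = -356 + \frac{300 i \sqrt{5}}{7}$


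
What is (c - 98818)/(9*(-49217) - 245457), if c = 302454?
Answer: -101818/344205 ≈ -0.29581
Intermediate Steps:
(c - 98818)/(9*(-49217) - 245457) = (302454 - 98818)/(9*(-49217) - 245457) = 203636/(-442953 - 245457) = 203636/(-688410) = 203636*(-1/688410) = -101818/344205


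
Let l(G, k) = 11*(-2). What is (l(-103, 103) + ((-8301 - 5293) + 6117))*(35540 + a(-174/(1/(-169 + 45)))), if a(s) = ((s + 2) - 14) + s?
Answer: -590021320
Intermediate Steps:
l(G, k) = -22
a(s) = -12 + 2*s (a(s) = ((2 + s) - 14) + s = (-12 + s) + s = -12 + 2*s)
(l(-103, 103) + ((-8301 - 5293) + 6117))*(35540 + a(-174/(1/(-169 + 45)))) = (-22 + ((-8301 - 5293) + 6117))*(35540 + (-12 + 2*(-174/(1/(-169 + 45))))) = (-22 + (-13594 + 6117))*(35540 + (-12 + 2*(-174/(1/(-124))))) = (-22 - 7477)*(35540 + (-12 + 2*(-174/(-1/124)))) = -7499*(35540 + (-12 + 2*(-174*(-124)))) = -7499*(35540 + (-12 + 2*21576)) = -7499*(35540 + (-12 + 43152)) = -7499*(35540 + 43140) = -7499*78680 = -590021320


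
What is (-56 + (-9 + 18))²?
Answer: 2209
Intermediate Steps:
(-56 + (-9 + 18))² = (-56 + 9)² = (-47)² = 2209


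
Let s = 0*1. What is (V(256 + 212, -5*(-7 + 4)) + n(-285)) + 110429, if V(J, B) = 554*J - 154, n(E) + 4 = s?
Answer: 369543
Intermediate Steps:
s = 0
n(E) = -4 (n(E) = -4 + 0 = -4)
V(J, B) = -154 + 554*J
(V(256 + 212, -5*(-7 + 4)) + n(-285)) + 110429 = ((-154 + 554*(256 + 212)) - 4) + 110429 = ((-154 + 554*468) - 4) + 110429 = ((-154 + 259272) - 4) + 110429 = (259118 - 4) + 110429 = 259114 + 110429 = 369543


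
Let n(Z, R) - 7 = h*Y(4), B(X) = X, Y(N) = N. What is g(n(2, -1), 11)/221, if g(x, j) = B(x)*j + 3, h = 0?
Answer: 80/221 ≈ 0.36199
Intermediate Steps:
n(Z, R) = 7 (n(Z, R) = 7 + 0*4 = 7 + 0 = 7)
g(x, j) = 3 + j*x (g(x, j) = x*j + 3 = j*x + 3 = 3 + j*x)
g(n(2, -1), 11)/221 = (3 + 11*7)/221 = (3 + 77)*(1/221) = 80*(1/221) = 80/221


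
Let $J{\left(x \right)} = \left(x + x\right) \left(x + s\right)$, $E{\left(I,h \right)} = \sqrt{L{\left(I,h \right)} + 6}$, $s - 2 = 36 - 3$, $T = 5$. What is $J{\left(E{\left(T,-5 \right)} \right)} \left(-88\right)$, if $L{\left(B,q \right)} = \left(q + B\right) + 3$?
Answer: $-20064$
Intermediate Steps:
$L{\left(B,q \right)} = 3 + B + q$ ($L{\left(B,q \right)} = \left(B + q\right) + 3 = 3 + B + q$)
$s = 35$ ($s = 2 + \left(36 - 3\right) = 2 + 33 = 35$)
$E{\left(I,h \right)} = \sqrt{9 + I + h}$ ($E{\left(I,h \right)} = \sqrt{\left(3 + I + h\right) + 6} = \sqrt{9 + I + h}$)
$J{\left(x \right)} = 2 x \left(35 + x\right)$ ($J{\left(x \right)} = \left(x + x\right) \left(x + 35\right) = 2 x \left(35 + x\right)$)
$J{\left(E{\left(T,-5 \right)} \right)} \left(-88\right) = 2 \sqrt{9 + 5 - 5} \left(35 + \sqrt{9 + 5 - 5}\right) \left(-88\right) = 2 \sqrt{9} \left(35 + \sqrt{9}\right) \left(-88\right) = 2 \cdot 3 \left(35 + 3\right) \left(-88\right) = 2 \cdot 3 \cdot 38 \left(-88\right) = 228 \left(-88\right) = -20064$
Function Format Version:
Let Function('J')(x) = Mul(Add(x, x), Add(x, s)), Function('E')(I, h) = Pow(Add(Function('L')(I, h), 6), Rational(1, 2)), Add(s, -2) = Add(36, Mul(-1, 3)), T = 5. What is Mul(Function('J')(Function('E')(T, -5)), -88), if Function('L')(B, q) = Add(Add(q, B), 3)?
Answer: -20064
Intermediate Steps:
Function('L')(B, q) = Add(3, B, q) (Function('L')(B, q) = Add(Add(B, q), 3) = Add(3, B, q))
s = 35 (s = Add(2, Add(36, Mul(-1, 3))) = Add(2, Add(36, -3)) = Add(2, 33) = 35)
Function('E')(I, h) = Pow(Add(9, I, h), Rational(1, 2)) (Function('E')(I, h) = Pow(Add(Add(3, I, h), 6), Rational(1, 2)) = Pow(Add(9, I, h), Rational(1, 2)))
Function('J')(x) = Mul(2, x, Add(35, x)) (Function('J')(x) = Mul(Add(x, x), Add(x, 35)) = Mul(Mul(2, x), Add(35, x)) = Mul(2, x, Add(35, x)))
Mul(Function('J')(Function('E')(T, -5)), -88) = Mul(Mul(2, Pow(Add(9, 5, -5), Rational(1, 2)), Add(35, Pow(Add(9, 5, -5), Rational(1, 2)))), -88) = Mul(Mul(2, Pow(9, Rational(1, 2)), Add(35, Pow(9, Rational(1, 2)))), -88) = Mul(Mul(2, 3, Add(35, 3)), -88) = Mul(Mul(2, 3, 38), -88) = Mul(228, -88) = -20064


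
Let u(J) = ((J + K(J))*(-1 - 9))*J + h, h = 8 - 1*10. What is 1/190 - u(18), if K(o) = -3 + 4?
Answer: 650181/190 ≈ 3422.0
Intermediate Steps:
K(o) = 1
h = -2 (h = 8 - 10 = -2)
u(J) = -2 + J*(-10 - 10*J) (u(J) = ((J + 1)*(-1 - 9))*J - 2 = ((1 + J)*(-10))*J - 2 = (-10 - 10*J)*J - 2 = J*(-10 - 10*J) - 2 = -2 + J*(-10 - 10*J))
1/190 - u(18) = 1/190 - (-2 - 10*18 - 10*18²) = 1/190 - (-2 - 180 - 10*324) = 1/190 - (-2 - 180 - 3240) = 1/190 - 1*(-3422) = 1/190 + 3422 = 650181/190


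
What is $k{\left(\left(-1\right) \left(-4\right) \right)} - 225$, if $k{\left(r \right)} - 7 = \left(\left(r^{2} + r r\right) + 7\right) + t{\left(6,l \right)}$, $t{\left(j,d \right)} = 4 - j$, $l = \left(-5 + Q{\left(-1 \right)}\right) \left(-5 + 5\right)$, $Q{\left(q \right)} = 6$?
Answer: $-181$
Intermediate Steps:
$l = 0$ ($l = \left(-5 + 6\right) \left(-5 + 5\right) = 1 \cdot 0 = 0$)
$k{\left(r \right)} = 12 + 2 r^{2}$ ($k{\left(r \right)} = 7 + \left(\left(\left(r^{2} + r r\right) + 7\right) + \left(4 - 6\right)\right) = 7 + \left(\left(\left(r^{2} + r^{2}\right) + 7\right) + \left(4 - 6\right)\right) = 7 + \left(\left(2 r^{2} + 7\right) - 2\right) = 7 + \left(\left(7 + 2 r^{2}\right) - 2\right) = 7 + \left(5 + 2 r^{2}\right) = 12 + 2 r^{2}$)
$k{\left(\left(-1\right) \left(-4\right) \right)} - 225 = \left(12 + 2 \left(\left(-1\right) \left(-4\right)\right)^{2}\right) - 225 = \left(12 + 2 \cdot 4^{2}\right) - 225 = \left(12 + 2 \cdot 16\right) - 225 = \left(12 + 32\right) - 225 = 44 - 225 = -181$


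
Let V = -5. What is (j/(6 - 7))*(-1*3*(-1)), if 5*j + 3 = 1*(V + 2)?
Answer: 18/5 ≈ 3.6000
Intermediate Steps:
j = -6/5 (j = -⅗ + (1*(-5 + 2))/5 = -⅗ + (1*(-3))/5 = -⅗ + (⅕)*(-3) = -⅗ - ⅗ = -6/5 ≈ -1.2000)
(j/(6 - 7))*(-1*3*(-1)) = (-6/(5*(6 - 7)))*(-1*3*(-1)) = (-6/5/(-1))*(-3*(-1)) = -6/5*(-1)*3 = (6/5)*3 = 18/5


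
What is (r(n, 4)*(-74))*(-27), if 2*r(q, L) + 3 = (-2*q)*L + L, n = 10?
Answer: -78921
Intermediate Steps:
r(q, L) = -3/2 + L/2 - L*q (r(q, L) = -3/2 + ((-2*q)*L + L)/2 = -3/2 + (-2*L*q + L)/2 = -3/2 + (L - 2*L*q)/2 = -3/2 + (L/2 - L*q) = -3/2 + L/2 - L*q)
(r(n, 4)*(-74))*(-27) = ((-3/2 + (1/2)*4 - 1*4*10)*(-74))*(-27) = ((-3/2 + 2 - 40)*(-74))*(-27) = -79/2*(-74)*(-27) = 2923*(-27) = -78921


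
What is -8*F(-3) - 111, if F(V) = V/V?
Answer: -119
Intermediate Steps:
F(V) = 1
-8*F(-3) - 111 = -8*1 - 111 = -8 - 111 = -119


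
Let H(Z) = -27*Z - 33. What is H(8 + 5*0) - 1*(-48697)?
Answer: 48448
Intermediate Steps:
H(Z) = -33 - 27*Z
H(8 + 5*0) - 1*(-48697) = (-33 - 27*(8 + 5*0)) - 1*(-48697) = (-33 - 27*(8 + 0)) + 48697 = (-33 - 27*8) + 48697 = (-33 - 216) + 48697 = -249 + 48697 = 48448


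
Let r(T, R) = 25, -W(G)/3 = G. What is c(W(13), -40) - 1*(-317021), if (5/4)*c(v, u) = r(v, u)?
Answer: 317041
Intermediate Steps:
W(G) = -3*G
c(v, u) = 20 (c(v, u) = (⅘)*25 = 20)
c(W(13), -40) - 1*(-317021) = 20 - 1*(-317021) = 20 + 317021 = 317041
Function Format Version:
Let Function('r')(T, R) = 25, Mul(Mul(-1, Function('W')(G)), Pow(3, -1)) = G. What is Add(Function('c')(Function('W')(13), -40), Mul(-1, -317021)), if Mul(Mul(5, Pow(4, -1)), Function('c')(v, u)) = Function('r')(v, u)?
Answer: 317041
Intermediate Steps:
Function('W')(G) = Mul(-3, G)
Function('c')(v, u) = 20 (Function('c')(v, u) = Mul(Rational(4, 5), 25) = 20)
Add(Function('c')(Function('W')(13), -40), Mul(-1, -317021)) = Add(20, Mul(-1, -317021)) = Add(20, 317021) = 317041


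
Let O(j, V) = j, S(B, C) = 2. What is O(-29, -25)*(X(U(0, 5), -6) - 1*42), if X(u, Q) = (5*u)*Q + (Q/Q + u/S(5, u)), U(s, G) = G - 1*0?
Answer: 10933/2 ≈ 5466.5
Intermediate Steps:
U(s, G) = G (U(s, G) = G + 0 = G)
X(u, Q) = 1 + u/2 + 5*Q*u (X(u, Q) = (5*u)*Q + (Q/Q + u/2) = 5*Q*u + (1 + u*(½)) = 5*Q*u + (1 + u/2) = 1 + u/2 + 5*Q*u)
O(-29, -25)*(X(U(0, 5), -6) - 1*42) = -29*((1 + (½)*5 + 5*(-6)*5) - 1*42) = -29*((1 + 5/2 - 150) - 42) = -29*(-293/2 - 42) = -29*(-377/2) = 10933/2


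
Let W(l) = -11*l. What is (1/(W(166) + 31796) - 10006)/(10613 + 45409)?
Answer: -299879819/1678979340 ≈ -0.17861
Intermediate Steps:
(1/(W(166) + 31796) - 10006)/(10613 + 45409) = (1/(-11*166 + 31796) - 10006)/(10613 + 45409) = (1/(-1826 + 31796) - 10006)/56022 = (1/29970 - 10006)*(1/56022) = -299879819/29970*1/56022 = -299879819/1678979340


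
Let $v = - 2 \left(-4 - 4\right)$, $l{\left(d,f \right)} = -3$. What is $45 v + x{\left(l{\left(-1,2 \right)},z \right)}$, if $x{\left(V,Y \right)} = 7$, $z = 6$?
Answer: $727$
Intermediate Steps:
$v = 16$ ($v = \left(-2\right) \left(-8\right) = 16$)
$45 v + x{\left(l{\left(-1,2 \right)},z \right)} = 45 \cdot 16 + 7 = 720 + 7 = 727$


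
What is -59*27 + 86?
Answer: -1507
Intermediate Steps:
-59*27 + 86 = -1593 + 86 = -1507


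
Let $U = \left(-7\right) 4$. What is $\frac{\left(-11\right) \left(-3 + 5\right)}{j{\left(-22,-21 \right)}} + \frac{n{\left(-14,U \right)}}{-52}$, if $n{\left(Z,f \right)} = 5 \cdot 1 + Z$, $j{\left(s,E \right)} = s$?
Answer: $\frac{61}{52} \approx 1.1731$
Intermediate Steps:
$U = -28$
$n{\left(Z,f \right)} = 5 + Z$
$\frac{\left(-11\right) \left(-3 + 5\right)}{j{\left(-22,-21 \right)}} + \frac{n{\left(-14,U \right)}}{-52} = \frac{\left(-11\right) \left(-3 + 5\right)}{-22} + \frac{5 - 14}{-52} = \left(-11\right) 2 \left(- \frac{1}{22}\right) - - \frac{9}{52} = \left(-22\right) \left(- \frac{1}{22}\right) + \frac{9}{52} = 1 + \frac{9}{52} = \frac{61}{52}$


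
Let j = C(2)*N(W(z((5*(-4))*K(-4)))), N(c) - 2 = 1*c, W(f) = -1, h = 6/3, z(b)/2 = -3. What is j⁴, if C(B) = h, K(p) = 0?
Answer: 16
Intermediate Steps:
z(b) = -6 (z(b) = 2*(-3) = -6)
h = 2 (h = 6*(⅓) = 2)
C(B) = 2
N(c) = 2 + c (N(c) = 2 + 1*c = 2 + c)
j = 2 (j = 2*(2 - 1) = 2*1 = 2)
j⁴ = 2⁴ = 16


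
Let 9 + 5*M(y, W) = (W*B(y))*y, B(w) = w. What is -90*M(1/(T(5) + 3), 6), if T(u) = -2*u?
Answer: 7830/49 ≈ 159.80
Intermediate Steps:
M(y, W) = -9/5 + W*y²/5 (M(y, W) = -9/5 + ((W*y)*y)/5 = -9/5 + (W*y²)/5 = -9/5 + W*y²/5)
-90*M(1/(T(5) + 3), 6) = -90*(-9/5 + (⅕)*6*(1/(-2*5 + 3))²) = -90*(-9/5 + (⅕)*6*(1/(-10 + 3))²) = -90*(-9/5 + (⅕)*6*(1/(-7))²) = -90*(-9/5 + (⅕)*6*(-⅐)²) = -90*(-9/5 + (⅕)*6*(1/49)) = -90*(-9/5 + 6/245) = -90*(-87/49) = 7830/49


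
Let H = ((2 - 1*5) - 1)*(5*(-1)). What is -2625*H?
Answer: -52500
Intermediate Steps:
H = 20 (H = ((2 - 5) - 1)*(-5) = (-3 - 1)*(-5) = -4*(-5) = 20)
-2625*H = -2625*20 = -52500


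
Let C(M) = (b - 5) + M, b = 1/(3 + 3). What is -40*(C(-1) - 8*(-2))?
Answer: -1220/3 ≈ -406.67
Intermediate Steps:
b = 1/6 ≈ 0.16667
C(M) = -29/6 + M (C(M) = (1/6 - 5) + M = -29/6 + M)
-40*(C(-1) - 8*(-2)) = -40*((-29/6 - 1) - 8*(-2)) = -40*(-35/6 + 16) = -40*61/6 = -1220/3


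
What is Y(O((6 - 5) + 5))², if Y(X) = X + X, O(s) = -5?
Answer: 100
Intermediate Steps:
Y(X) = 2*X
Y(O((6 - 5) + 5))² = (2*(-5))² = (-10)² = 100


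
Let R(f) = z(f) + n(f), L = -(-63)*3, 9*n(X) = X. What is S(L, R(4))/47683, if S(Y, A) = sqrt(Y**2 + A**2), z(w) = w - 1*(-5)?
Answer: sqrt(2900626)/429147 ≈ 0.0039686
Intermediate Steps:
n(X) = X/9
z(w) = 5 + w (z(w) = w + 5 = 5 + w)
L = 189 (L = -3*(-63) = 189)
R(f) = 5 + 10*f/9 (R(f) = (5 + f) + f/9 = 5 + 10*f/9)
S(Y, A) = sqrt(A**2 + Y**2)
S(L, R(4))/47683 = sqrt((5 + (10/9)*4)**2 + 189**2)/47683 = sqrt((5 + 40/9)**2 + 35721)*(1/47683) = sqrt((85/9)**2 + 35721)*(1/47683) = sqrt(7225/81 + 35721)*(1/47683) = sqrt(2900626/81)*(1/47683) = (sqrt(2900626)/9)*(1/47683) = sqrt(2900626)/429147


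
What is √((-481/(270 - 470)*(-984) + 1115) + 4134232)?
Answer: 4*√6457782/5 ≈ 2033.0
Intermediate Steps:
√((-481/(270 - 470)*(-984) + 1115) + 4134232) = √((-481/(-200)*(-984) + 1115) + 4134232) = √((-481*(-1/200)*(-984) + 1115) + 4134232) = √(((481/200)*(-984) + 1115) + 4134232) = √((-59163/25 + 1115) + 4134232) = √(-31288/25 + 4134232) = √(103324512/25) = 4*√6457782/5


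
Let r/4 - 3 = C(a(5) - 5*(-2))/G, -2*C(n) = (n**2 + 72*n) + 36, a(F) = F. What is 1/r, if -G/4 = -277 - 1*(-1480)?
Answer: 802/10071 ≈ 0.079635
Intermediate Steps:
C(n) = -18 - 36*n - n**2/2 (C(n) = -((n**2 + 72*n) + 36)/2 = -(36 + n**2 + 72*n)/2 = -18 - 36*n - n**2/2)
G = -4812 (G = -4*(-277 - 1*(-1480)) = -4*(-277 + 1480) = -4*1203 = -4812)
r = 10071/802 (r = 12 + 4*((-18 - 36*(5 - 5*(-2)) - (5 - 5*(-2))**2/2)/(-4812)) = 12 + 4*((-18 - 36*(5 + 10) - (5 + 10)**2/2)*(-1/4812)) = 12 + 4*((-18 - 36*15 - 1/2*15**2)*(-1/4812)) = 12 + 4*((-18 - 540 - 1/2*225)*(-1/4812)) = 12 + 4*((-18 - 540 - 225/2)*(-1/4812)) = 12 + 4*(-1341/2*(-1/4812)) = 12 + 4*(447/3208) = 12 + 447/802 = 10071/802 ≈ 12.557)
1/r = 1/(10071/802) = 802/10071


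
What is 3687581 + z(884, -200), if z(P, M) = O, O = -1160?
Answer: 3686421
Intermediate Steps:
z(P, M) = -1160
3687581 + z(884, -200) = 3687581 - 1160 = 3686421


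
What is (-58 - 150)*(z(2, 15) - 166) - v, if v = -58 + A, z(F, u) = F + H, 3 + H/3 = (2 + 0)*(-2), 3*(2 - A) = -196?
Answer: 115412/3 ≈ 38471.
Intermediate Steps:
A = 202/3 (A = 2 - 1/3*(-196) = 2 + 196/3 = 202/3 ≈ 67.333)
H = -21 (H = -9 + 3*((2 + 0)*(-2)) = -9 + 3*(2*(-2)) = -9 + 3*(-4) = -9 - 12 = -21)
z(F, u) = -21 + F (z(F, u) = F - 21 = -21 + F)
v = 28/3 (v = -58 + 202/3 = 28/3 ≈ 9.3333)
(-58 - 150)*(z(2, 15) - 166) - v = (-58 - 150)*((-21 + 2) - 166) - 1*28/3 = -208*(-19 - 166) - 28/3 = -208*(-185) - 28/3 = 38480 - 28/3 = 115412/3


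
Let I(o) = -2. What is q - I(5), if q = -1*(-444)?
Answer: 446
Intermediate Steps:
q = 444
q - I(5) = 444 - 1*(-2) = 444 + 2 = 446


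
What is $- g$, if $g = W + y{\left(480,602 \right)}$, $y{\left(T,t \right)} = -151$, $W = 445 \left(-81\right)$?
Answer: $36196$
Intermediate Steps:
$W = -36045$
$g = -36196$ ($g = -36045 - 151 = -36196$)
$- g = \left(-1\right) \left(-36196\right) = 36196$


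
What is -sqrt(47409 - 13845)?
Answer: -2*sqrt(8391) ≈ -183.20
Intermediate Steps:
-sqrt(47409 - 13845) = -sqrt(33564) = -2*sqrt(8391)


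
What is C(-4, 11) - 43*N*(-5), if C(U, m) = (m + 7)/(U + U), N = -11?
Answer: -9469/4 ≈ -2367.3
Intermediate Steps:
C(U, m) = (7 + m)/(2*U) (C(U, m) = (7 + m)/((2*U)) = (7 + m)*(1/(2*U)) = (7 + m)/(2*U))
C(-4, 11) - 43*N*(-5) = (½)*(7 + 11)/(-4) - (-473)*(-5) = (½)*(-¼)*18 - 43*55 = -9/4 - 2365 = -9469/4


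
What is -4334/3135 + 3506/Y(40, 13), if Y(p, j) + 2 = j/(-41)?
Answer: -431632/285 ≈ -1514.5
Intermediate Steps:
Y(p, j) = -2 - j/41 (Y(p, j) = -2 + j/(-41) = -2 + j*(-1/41) = -2 - j/41)
-4334/3135 + 3506/Y(40, 13) = -4334/3135 + 3506/(-2 - 1/41*13) = -4334*1/3135 + 3506/(-2 - 13/41) = -394/285 + 3506/(-95/41) = -394/285 + 3506*(-41/95) = -394/285 - 143746/95 = -431632/285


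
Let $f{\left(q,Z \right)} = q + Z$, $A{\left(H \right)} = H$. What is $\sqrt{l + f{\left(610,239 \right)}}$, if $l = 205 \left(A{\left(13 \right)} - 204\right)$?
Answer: $i \sqrt{38306} \approx 195.72 i$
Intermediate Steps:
$f{\left(q,Z \right)} = Z + q$
$l = -39155$ ($l = 205 \left(13 - 204\right) = 205 \left(-191\right) = -39155$)
$\sqrt{l + f{\left(610,239 \right)}} = \sqrt{-39155 + \left(239 + 610\right)} = \sqrt{-39155 + 849} = \sqrt{-38306} = i \sqrt{38306}$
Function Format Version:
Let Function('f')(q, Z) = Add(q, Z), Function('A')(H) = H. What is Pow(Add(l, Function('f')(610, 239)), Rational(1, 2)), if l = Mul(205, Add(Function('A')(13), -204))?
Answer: Mul(I, Pow(38306, Rational(1, 2))) ≈ Mul(195.72, I)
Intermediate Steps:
Function('f')(q, Z) = Add(Z, q)
l = -39155 (l = Mul(205, Add(13, -204)) = Mul(205, -191) = -39155)
Pow(Add(l, Function('f')(610, 239)), Rational(1, 2)) = Pow(Add(-39155, Add(239, 610)), Rational(1, 2)) = Pow(Add(-39155, 849), Rational(1, 2)) = Pow(-38306, Rational(1, 2)) = Mul(I, Pow(38306, Rational(1, 2)))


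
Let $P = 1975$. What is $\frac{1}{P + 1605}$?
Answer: $\frac{1}{3580} \approx 0.00027933$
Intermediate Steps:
$\frac{1}{P + 1605} = \frac{1}{1975 + 1605} = \frac{1}{3580}$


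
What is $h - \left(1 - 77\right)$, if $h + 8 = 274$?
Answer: $342$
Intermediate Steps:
$h = 266$ ($h = -8 + 274 = 266$)
$h - \left(1 - 77\right) = 266 - \left(1 - 77\right) = 266 - -76 = 266 + 76 = 342$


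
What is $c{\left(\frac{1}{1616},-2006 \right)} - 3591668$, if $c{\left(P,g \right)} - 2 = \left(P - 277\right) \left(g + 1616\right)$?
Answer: $- \frac{2814778083}{808} \approx -3.4836 \cdot 10^{6}$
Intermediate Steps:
$c{\left(P,g \right)} = 2 + \left(-277 + P\right) \left(1616 + g\right)$ ($c{\left(P,g \right)} = 2 + \left(P - 277\right) \left(g + 1616\right) = 2 + \left(-277 + P\right) \left(1616 + g\right)$)
$c{\left(\frac{1}{1616},-2006 \right)} - 3591668 = \left(-447630 - -555662 + \frac{1616}{1616} + \frac{1}{1616} \left(-2006\right)\right) - 3591668 = \left(-447630 + 555662 + 1616 \cdot \frac{1}{1616} + \frac{1}{1616} \left(-2006\right)\right) - 3591668 = \left(-447630 + 555662 + 1 - \frac{1003}{808}\right) - 3591668 = \frac{87289661}{808} - 3591668 = - \frac{2814778083}{808}$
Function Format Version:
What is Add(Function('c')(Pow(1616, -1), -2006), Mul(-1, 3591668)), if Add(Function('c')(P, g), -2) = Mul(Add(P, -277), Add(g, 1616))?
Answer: Rational(-2814778083, 808) ≈ -3.4836e+6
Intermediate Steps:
Function('c')(P, g) = Add(2, Mul(Add(-277, P), Add(1616, g))) (Function('c')(P, g) = Add(2, Mul(Add(P, -277), Add(g, 1616))) = Add(2, Mul(Add(-277, P), Add(1616, g))))
Add(Function('c')(Pow(1616, -1), -2006), Mul(-1, 3591668)) = Add(Add(-447630, Mul(-277, -2006), Mul(1616, Pow(1616, -1)), Mul(Pow(1616, -1), -2006)), Mul(-1, 3591668)) = Add(Add(-447630, 555662, Mul(1616, Rational(1, 1616)), Mul(Rational(1, 1616), -2006)), -3591668) = Add(Add(-447630, 555662, 1, Rational(-1003, 808)), -3591668) = Add(Rational(87289661, 808), -3591668) = Rational(-2814778083, 808)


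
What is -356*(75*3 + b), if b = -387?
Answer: 57672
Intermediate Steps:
-356*(75*3 + b) = -356*(75*3 - 387) = -356*(225 - 387) = -356*(-162) = 57672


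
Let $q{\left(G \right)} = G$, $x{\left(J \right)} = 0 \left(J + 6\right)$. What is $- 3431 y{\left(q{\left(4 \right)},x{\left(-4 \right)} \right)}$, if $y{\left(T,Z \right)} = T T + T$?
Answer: $-68620$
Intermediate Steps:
$x{\left(J \right)} = 0$ ($x{\left(J \right)} = 0 \left(6 + J\right) = 0$)
$y{\left(T,Z \right)} = T + T^{2}$ ($y{\left(T,Z \right)} = T^{2} + T = T + T^{2}$)
$- 3431 y{\left(q{\left(4 \right)},x{\left(-4 \right)} \right)} = - 3431 \cdot 4 \left(1 + 4\right) = - 3431 \cdot 4 \cdot 5 = \left(-3431\right) 20 = -68620$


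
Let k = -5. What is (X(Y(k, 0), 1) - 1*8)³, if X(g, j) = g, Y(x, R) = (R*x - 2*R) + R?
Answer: -512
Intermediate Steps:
Y(x, R) = -R + R*x (Y(x, R) = (-2*R + R*x) + R = -R + R*x)
(X(Y(k, 0), 1) - 1*8)³ = (0*(-1 - 5) - 1*8)³ = (0*(-6) - 8)³ = (0 - 8)³ = (-8)³ = -512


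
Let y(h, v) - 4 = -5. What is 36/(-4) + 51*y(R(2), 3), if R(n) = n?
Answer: -60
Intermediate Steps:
y(h, v) = -1 (y(h, v) = 4 - 5 = -1)
36/(-4) + 51*y(R(2), 3) = 36/(-4) + 51*(-1) = 36*(-¼) - 51 = -9 - 51 = -60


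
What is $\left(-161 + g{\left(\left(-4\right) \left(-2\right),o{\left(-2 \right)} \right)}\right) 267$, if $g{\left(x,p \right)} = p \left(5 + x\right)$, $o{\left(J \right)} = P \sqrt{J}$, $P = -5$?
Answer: $-42987 - 17355 i \sqrt{2} \approx -42987.0 - 24544.0 i$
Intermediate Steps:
$o{\left(J \right)} = - 5 \sqrt{J}$
$\left(-161 + g{\left(\left(-4\right) \left(-2\right),o{\left(-2 \right)} \right)}\right) 267 = \left(-161 + - 5 \sqrt{-2} \left(5 - -8\right)\right) 267 = \left(-161 + - 5 i \sqrt{2} \left(5 + 8\right)\right) 267 = \left(-161 + - 5 i \sqrt{2} \cdot 13\right) 267 = \left(-161 - 65 i \sqrt{2}\right) 267 = -42987 - 17355 i \sqrt{2}$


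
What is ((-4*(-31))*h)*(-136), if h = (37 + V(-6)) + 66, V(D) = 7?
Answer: -1855040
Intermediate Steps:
h = 110 (h = (37 + 7) + 66 = 44 + 66 = 110)
((-4*(-31))*h)*(-136) = (-4*(-31)*110)*(-136) = (124*110)*(-136) = 13640*(-136) = -1855040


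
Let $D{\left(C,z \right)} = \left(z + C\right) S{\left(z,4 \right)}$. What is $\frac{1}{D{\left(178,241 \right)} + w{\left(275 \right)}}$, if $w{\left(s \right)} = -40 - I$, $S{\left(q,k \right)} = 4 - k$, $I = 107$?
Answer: $- \frac{1}{147} \approx -0.0068027$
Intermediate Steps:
$D{\left(C,z \right)} = 0$ ($D{\left(C,z \right)} = \left(z + C\right) \left(4 - 4\right) = \left(C + z\right) \left(4 - 4\right) = \left(C + z\right) 0 = 0$)
$w{\left(s \right)} = -147$ ($w{\left(s \right)} = -40 - 107 = -147$)
$\frac{1}{D{\left(178,241 \right)} + w{\left(275 \right)}} = \frac{1}{0 - 147} = \frac{1}{-147} = - \frac{1}{147}$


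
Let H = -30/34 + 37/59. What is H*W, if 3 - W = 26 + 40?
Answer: 16128/1003 ≈ 16.080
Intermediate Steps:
H = -256/1003 (H = -30*1/34 + 37*(1/59) = -15/17 + 37/59 = -256/1003 ≈ -0.25523)
W = -63 (W = 3 - (26 + 40) = 3 - 1*66 = 3 - 66 = -63)
H*W = -256/1003*(-63) = 16128/1003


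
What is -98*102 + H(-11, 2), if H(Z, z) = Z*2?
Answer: -10018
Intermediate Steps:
H(Z, z) = 2*Z
-98*102 + H(-11, 2) = -98*102 + 2*(-11) = -9996 - 22 = -10018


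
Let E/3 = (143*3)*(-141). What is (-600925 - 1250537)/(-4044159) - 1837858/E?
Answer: 78470396224/7412943447 ≈ 10.586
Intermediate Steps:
E = -181467 (E = 3*((143*3)*(-141)) = 3*(429*(-141)) = 3*(-60489) = -181467)
(-600925 - 1250537)/(-4044159) - 1837858/E = (-600925 - 1250537)/(-4044159) - 1837858/(-181467) = -1851462*(-1/4044159) - 1837858*(-1/181467) = 205718/449351 + 167078/16497 = 78470396224/7412943447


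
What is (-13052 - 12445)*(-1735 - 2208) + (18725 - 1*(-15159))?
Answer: 100568555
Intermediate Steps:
(-13052 - 12445)*(-1735 - 2208) + (18725 - 1*(-15159)) = -25497*(-3943) + (18725 + 15159) = 100534671 + 33884 = 100568555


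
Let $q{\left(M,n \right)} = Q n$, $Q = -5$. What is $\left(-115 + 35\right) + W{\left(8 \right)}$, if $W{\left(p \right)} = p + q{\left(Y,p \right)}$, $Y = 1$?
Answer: $-112$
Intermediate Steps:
$q{\left(M,n \right)} = - 5 n$
$W{\left(p \right)} = - 4 p$ ($W{\left(p \right)} = p - 5 p = - 4 p$)
$\left(-115 + 35\right) + W{\left(8 \right)} = \left(-115 + 35\right) - 32 = -80 - 32 = -112$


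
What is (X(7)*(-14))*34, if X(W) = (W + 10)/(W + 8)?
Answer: -8092/15 ≈ -539.47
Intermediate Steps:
X(W) = (10 + W)/(8 + W)
(X(7)*(-14))*34 = (((10 + 7)/(8 + 7))*(-14))*34 = ((17/15)*(-14))*34 = -238/15*34 = -8092/15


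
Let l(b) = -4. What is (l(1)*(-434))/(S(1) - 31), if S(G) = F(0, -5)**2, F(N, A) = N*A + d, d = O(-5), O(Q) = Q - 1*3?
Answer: 1736/33 ≈ 52.606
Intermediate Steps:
O(Q) = -3 + Q (O(Q) = Q - 3 = -3 + Q)
d = -8 (d = -3 - 5 = -8)
F(N, A) = -8 + A*N (F(N, A) = N*A - 8 = A*N - 8 = -8 + A*N)
S(G) = 64 (S(G) = (-8 - 5*0)**2 = (-8 + 0)**2 = (-8)**2 = 64)
(l(1)*(-434))/(S(1) - 31) = (-4*(-434))/(64 - 31) = 1736/33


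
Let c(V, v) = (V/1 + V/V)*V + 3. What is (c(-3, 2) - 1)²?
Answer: 64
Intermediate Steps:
c(V, v) = 3 + V*(1 + V) (c(V, v) = (V*1 + 1)*V + 3 = (V + 1)*V + 3 = (1 + V)*V + 3 = V*(1 + V) + 3 = 3 + V*(1 + V))
(c(-3, 2) - 1)² = ((3 - 3 + (-3)²) - 1)² = ((3 - 3 + 9) - 1)² = (9 - 1)² = 8² = 64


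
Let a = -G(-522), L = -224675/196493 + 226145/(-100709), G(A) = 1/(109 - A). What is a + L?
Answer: -3848759534127/1135146831077 ≈ -3.3905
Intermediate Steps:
L = -6096609460/1798964867 (L = -224675*1/196493 + 226145*(-1/100709) = -20425/17863 - 226145/100709 = -6096609460/1798964867 ≈ -3.3890)
a = -1/631 (a = -(-1)/(-109 - 522) = -(-1)/(-631) = -(-1)*(-1)/631 = -1*1/631 = -1/631 ≈ -0.0015848)
a + L = -1/631 - 6096609460/1798964867 = -3848759534127/1135146831077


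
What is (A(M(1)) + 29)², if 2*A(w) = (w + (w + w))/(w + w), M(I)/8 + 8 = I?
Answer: 14161/16 ≈ 885.06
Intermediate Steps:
M(I) = -64 + 8*I
A(w) = ¾ (A(w) = ((w + (w + w))/(w + w))/2 = ((w + 2*w)/((2*w)))/2 = ((3*w)*(1/(2*w)))/2 = (½)*(3/2) = ¾)
(A(M(1)) + 29)² = (¾ + 29)² = (119/4)² = 14161/16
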